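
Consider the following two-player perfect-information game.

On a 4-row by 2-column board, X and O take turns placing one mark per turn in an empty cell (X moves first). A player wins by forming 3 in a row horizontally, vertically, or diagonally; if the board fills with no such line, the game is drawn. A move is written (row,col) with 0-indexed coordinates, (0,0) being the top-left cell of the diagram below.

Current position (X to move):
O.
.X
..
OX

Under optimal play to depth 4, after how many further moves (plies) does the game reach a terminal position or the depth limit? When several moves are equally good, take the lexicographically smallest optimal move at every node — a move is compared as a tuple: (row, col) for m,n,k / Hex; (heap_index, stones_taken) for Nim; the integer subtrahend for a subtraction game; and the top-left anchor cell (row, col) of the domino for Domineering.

PV length from [O./.X/../OX]: 1 ply

ply 1, X at O./.X/../OX | (0,1)=+0→OX/.X/../OX; (1,0)=+0→O./XX/../OX; (2,0)=+0→O./.X/X./OX; (2,1)=+1→O./.X/.X/OX*
ply 2: O./.X/.X/OX is terminal -1 (O); from O./.X/../OX depth 4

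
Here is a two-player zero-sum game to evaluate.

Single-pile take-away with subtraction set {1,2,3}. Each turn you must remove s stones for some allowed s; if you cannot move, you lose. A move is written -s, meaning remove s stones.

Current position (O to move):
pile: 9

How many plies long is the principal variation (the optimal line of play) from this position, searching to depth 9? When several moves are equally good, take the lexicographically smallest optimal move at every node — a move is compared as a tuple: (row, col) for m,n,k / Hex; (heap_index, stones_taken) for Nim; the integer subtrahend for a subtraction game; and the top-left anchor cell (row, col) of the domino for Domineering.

PV length from [9]: 5 plies

p1 O@[9]: -1[8]+1* -2[7]-1 -3[6]-1
p2 X@[8]: -1[7]-1* -2[6]-1 -3[5]-1
p3 O@[7]: -1[6]-1 -2[5]-1 -3[4]+1*
p4 X@[4]: -1[3]-1* -2[2]-1 -3[1]-1
p5 O@[3]: -1[2]-1 -2[1]-1 -3[0]+1*
p6 X@[0] terminal -1; root [9] d9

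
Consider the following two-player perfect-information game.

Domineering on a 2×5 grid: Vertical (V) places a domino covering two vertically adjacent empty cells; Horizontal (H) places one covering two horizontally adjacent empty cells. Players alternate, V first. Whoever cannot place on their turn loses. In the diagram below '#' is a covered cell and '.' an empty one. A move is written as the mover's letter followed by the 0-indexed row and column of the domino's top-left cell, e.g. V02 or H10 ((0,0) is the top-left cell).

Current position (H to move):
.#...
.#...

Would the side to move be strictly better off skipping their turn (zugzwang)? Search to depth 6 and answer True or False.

zugzwang(.#.../.#..., H) = False

p1 H@[.#.../.#...]: H02[.###./.#...]-1* H03[.#.##/.#...]-1 H12[.#.../.###.]-1 H13[.#.../.#.##]-1
p2 V@[.###./.#...]: V00[####./##...]-1 V04[.####/.#..#]+1*
p3 H@[.####/.#..#]: H12[.####/.####]-1*
p4 V@[.####/.####]: V00[#####/#####]+1*
p5 H@[#####/#####] terminal -1; root [.#.../.#...] d6
suppose H passes — search the same position with V to move:
pass> p1 V@[.#.../.#...]: V00[##.../##...]-1 V02[.##../.##..]-1 V03[.#.#./.#.#.]+1* V04[.#..#/.#..#]-1
pass> p2 H@[.#.#./.#.#.] terminal -1; root [.#.../.#...] d6
for H: play -1, pass -1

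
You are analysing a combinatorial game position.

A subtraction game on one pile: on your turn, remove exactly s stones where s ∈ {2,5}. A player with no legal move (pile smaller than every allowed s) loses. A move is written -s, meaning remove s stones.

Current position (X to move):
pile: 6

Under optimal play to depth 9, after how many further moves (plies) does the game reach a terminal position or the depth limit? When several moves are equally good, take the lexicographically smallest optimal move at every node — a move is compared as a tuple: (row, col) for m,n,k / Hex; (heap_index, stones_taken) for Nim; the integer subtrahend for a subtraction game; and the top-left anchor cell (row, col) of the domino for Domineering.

ply 1, X at 6 | -2=+1→4*; -5=+1→1
ply 2, O at 4 | -2=-1→2*
ply 3, X at 2 | -2=+1→0*
ply 4: 0 is terminal -1 (O); from 6 depth 9

PV length from [6]: 3 plies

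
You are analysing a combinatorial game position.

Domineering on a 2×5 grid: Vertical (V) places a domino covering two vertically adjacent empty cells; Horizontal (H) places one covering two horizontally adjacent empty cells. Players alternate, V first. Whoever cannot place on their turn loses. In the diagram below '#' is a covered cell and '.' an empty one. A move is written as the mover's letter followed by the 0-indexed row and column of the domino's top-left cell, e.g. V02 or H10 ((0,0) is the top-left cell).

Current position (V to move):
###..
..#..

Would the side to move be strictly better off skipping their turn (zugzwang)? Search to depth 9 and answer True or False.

p1 V@[###../..#..]: V03[####./..##.]+1* V04[###.#/..#.#]+1
p2 H@[####./..##.]: H10[####./####.]-1*
p3 V@[####./####.]: V04[#####/#####]+1*
p4 H@[#####/#####] terminal -1; root [###../..#..] d9
suppose V passes — search the same position with H to move:
pass> p1 H@[###../..#..]: H03[#####/..#..]+1* H10[###../###..]-1 H13[###../..###]+1
pass> p2 V@[#####/..#..] terminal -1; root [###../..#..] d9
for V: play +1, pass -1

zugzwang(###../..#.., V) = False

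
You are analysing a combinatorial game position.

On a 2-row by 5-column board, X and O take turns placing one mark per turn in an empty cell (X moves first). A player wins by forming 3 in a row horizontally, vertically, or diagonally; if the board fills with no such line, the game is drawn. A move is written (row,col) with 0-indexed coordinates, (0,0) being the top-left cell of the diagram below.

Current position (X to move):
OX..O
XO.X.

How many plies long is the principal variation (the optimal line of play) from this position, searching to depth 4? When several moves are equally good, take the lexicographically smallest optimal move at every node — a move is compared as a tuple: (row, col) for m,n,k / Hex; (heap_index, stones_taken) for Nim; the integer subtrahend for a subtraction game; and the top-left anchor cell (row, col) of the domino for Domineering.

ply 1, X at OX..O/XO.X. | (0,2)=+0→OXX.O/XO.X.*; (0,3)=+0→OX.XO/XO.X.; (1,2)=+0→OX..O/XOXX.; (1,4)=+0→OX..O/XO.XX
ply 2, O at OXX.O/XO.X. | (0,3)=+0→OXXOO/XO.X.*; (1,2)=-1→OXX.O/XOOX.; (1,4)=-1→OXX.O/XO.XO
ply 3, X at OXXOO/XO.X. | (1,2)=+0→OXXOO/XOXX.*; (1,4)=+0→OXXOO/XO.XX
ply 4, O at OXXOO/XOXX. | (1,4)=+0→OXXOO/XOXXO*
ply 5: OXXOO/XOXXO is terminal +0 (X); from OX..O/XO.X. depth 4

PV length from [OX..O/XO.X.]: 4 plies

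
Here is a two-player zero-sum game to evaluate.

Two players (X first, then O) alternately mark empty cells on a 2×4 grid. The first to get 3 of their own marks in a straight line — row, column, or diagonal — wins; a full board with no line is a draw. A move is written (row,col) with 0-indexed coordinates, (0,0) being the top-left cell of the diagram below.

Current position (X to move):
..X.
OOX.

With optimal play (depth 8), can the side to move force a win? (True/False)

p1 X@[..X./OOX.]: (0,0)[X.X./OOX.]+0 (0,1)[.XX./OOX.]+1* (0,3)[..XX/OOX.]+0 (1,3)[..X./OOXX]+0
p2 O@[.XX./OOX.]: (0,0)[OXX./OOX.]-1* (0,3)[.XXO/OOX.]-1 (1,3)[.XX./OOXO]-1
p3 X@[OXX./OOX.]: (0,3)[OXXX/OOX.]+1* (1,3)[OXX./OOXX]+0
p4 O@[OXXX/OOX.] terminal -1; root [..X./OOX.] d8

X winning at [..X./OOX.]: True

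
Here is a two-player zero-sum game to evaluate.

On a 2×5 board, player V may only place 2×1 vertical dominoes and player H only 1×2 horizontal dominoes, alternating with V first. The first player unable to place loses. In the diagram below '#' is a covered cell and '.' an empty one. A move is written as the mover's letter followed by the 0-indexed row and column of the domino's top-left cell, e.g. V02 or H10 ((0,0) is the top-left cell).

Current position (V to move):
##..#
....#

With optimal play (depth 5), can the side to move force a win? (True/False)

ply 1, V at ##..#/....# | V02=+1→###.#/..#.#*; V03=-1→##.##/...##
ply 2, H at ###.#/..#.# | H10=-1→###.#/###.#*
ply 3, V at ###.#/###.# | V03=+1→#####/#####*
ply 4: #####/##### is terminal -1 (H); from ##..#/....# depth 5

V winning at [##..#/....#]: True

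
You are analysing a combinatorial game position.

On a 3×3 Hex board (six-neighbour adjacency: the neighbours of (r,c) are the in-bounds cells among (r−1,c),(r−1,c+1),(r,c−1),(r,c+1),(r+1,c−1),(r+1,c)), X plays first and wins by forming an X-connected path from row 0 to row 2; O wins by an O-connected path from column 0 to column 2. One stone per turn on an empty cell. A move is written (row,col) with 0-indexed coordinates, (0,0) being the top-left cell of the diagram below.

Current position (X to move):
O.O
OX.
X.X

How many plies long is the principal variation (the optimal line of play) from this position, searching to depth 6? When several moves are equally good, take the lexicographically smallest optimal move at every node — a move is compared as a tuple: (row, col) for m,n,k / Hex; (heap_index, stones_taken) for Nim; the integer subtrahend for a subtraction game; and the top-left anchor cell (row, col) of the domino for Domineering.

[O.O/OX./X.X] X move#1: (0,1):+1/OXO/OX./X.X*, (1,2):-1/O.O/OXX/X.X, (2,1):-1/O.O/OX./XXX
[OXO/OX./X.X] end (terminal -1, O#2); searched O.O/OX./X.X to 6

PV length from [O.O/OX./X.X]: 1 ply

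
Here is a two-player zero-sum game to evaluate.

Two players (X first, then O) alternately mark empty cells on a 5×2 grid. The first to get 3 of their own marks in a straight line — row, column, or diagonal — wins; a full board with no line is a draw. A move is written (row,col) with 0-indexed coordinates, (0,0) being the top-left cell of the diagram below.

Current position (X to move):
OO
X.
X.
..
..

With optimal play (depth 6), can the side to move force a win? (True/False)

ply 1, X at OO/X./X./../.. | (1,1)=+0→OO/XX/X./../..; (2,1)=+1→OO/X./XX/../..*; (3,0)=+1→OO/X./X./X./..; (3,1)=+1→OO/X./X./.X/..; (4,0)=+0→OO/X./X./../X.; (4,1)=+0→OO/X./X./../.X
ply 2, O at OO/X./XX/../.. | (1,1)=-1→OO/XO/XX/../..*; (3,0)=-1→OO/X./XX/O./..; (3,1)=-1→OO/X./XX/.O/..; (4,0)=-1→OO/X./XX/../O.; (4,1)=-1→OO/X./XX/../.O
ply 3, X at OO/XO/XX/../.. | (3,0)=+1→OO/XO/XX/X./..*; (3,1)=+1→OO/XO/XX/.X/..; (4,0)=+0→OO/XO/XX/../X.; (4,1)=+1→OO/XO/XX/../.X
ply 4: OO/XO/XX/X./.. is terminal -1 (O); from OO/X./X./../.. depth 6

X winning at [OO/X./X./../..]: True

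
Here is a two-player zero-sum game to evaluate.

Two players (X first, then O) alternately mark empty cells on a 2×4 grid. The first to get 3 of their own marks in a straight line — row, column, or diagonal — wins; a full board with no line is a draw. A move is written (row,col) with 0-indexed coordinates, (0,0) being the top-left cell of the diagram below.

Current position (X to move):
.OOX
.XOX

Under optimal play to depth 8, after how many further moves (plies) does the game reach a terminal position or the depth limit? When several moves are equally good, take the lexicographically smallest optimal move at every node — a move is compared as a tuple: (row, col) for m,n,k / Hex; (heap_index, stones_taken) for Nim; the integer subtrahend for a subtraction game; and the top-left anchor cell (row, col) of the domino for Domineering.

PV length from [.OOX/.XOX]: 2 plies

p1 X@[.OOX/.XOX]: (0,0)[XOOX/.XOX]+0* (1,0)[.OOX/XXOX]-1
p2 O@[XOOX/.XOX]: (1,0)[XOOX/OXOX]+0*
p3 X@[XOOX/OXOX] terminal +0; root [.OOX/.XOX] d8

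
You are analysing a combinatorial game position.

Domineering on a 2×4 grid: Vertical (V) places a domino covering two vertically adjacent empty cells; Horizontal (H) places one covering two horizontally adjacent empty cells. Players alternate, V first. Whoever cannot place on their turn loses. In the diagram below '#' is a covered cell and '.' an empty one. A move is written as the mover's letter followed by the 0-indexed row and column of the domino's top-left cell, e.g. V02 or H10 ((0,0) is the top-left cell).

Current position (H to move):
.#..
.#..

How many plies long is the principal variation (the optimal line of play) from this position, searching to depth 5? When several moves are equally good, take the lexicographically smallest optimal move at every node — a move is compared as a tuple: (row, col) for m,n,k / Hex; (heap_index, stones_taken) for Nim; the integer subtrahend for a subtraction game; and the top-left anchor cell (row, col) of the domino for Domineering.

p1 H@[.#../.#..]: H02[.###/.#..]+1* H12[.#../.###]+1
p2 V@[.###/.#..]: V00[####/##..]-1*
p3 H@[####/##..]: H12[####/####]+1*
p4 V@[####/####] terminal -1; root [.#../.#..] d5

PV length from [.#../.#..]: 3 plies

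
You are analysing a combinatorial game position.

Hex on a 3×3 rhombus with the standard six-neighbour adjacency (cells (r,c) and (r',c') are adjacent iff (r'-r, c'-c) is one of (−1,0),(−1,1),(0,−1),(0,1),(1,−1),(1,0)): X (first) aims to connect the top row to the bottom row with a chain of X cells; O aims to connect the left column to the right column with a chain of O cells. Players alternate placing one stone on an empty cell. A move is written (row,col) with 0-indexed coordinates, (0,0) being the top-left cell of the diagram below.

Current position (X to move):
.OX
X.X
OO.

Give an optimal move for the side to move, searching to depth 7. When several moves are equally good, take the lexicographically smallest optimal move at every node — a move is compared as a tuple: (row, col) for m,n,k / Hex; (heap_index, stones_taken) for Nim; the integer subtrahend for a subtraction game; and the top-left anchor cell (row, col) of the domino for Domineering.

ply 1, X at .OX/X.X/OO. | (0,0)=-1→XOX/X.X/OO.; (1,1)=-1→.OX/XXX/OO.; (2,2)=+1→.OX/X.X/OOX*
ply 2: .OX/X.X/OOX is terminal -1 (O); from .OX/X.X/OO. depth 7

X's best at [.OX/X.X/OO.]: (2,2)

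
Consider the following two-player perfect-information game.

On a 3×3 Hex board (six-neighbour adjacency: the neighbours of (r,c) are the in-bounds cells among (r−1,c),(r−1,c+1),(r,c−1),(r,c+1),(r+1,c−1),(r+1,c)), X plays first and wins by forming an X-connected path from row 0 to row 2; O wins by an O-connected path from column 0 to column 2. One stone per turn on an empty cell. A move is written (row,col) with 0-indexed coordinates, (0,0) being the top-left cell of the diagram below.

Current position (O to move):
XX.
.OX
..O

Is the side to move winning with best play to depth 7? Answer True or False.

O winning at [XX./.OX/..O]: True

[XX./.OX/..O] O move#1: (0,2):+1/XXO/.OX/..O*, (1,0):+1/XX./OOX/..O, (2,0):+1/XX./.OX/O.O, (2,1):+1/XX./.OX/.OO
[XXO/.OX/..O] X move#2: (1,0):-1/XXO/XOX/..O*, (2,0):-1/XXO/.OX/X.O, (2,1):-1/XXO/.OX/.XO
[XXO/XOX/..O] O move#3: (2,0):+1/XXO/XOX/O.O*, (2,1):-1/XXO/XOX/.OO
[XXO/XOX/O.O] end (terminal -1, X#4); searched XX./.OX/..O to 7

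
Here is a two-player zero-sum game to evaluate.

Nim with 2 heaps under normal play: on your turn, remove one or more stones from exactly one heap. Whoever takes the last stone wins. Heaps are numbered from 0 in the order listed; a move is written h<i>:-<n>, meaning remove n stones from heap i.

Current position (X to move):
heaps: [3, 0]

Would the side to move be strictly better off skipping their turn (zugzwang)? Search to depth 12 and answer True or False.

[(3,0)] X move#1: h0:-1:-1/(2,0), h0:-2:-1/(1,0), h0:-3:+1/(0,0)*
[(0,0)] end (terminal -1, O#2); searched (3,0) to 12
pass branch (O moves first from the same position):
  | [(3,0)] O move#1: h0:-1:-1/(2,0), h0:-2:-1/(1,0), h0:-3:+1/(0,0)*
  | [(0,0)] end (terminal -1, X#2); searched (3,0) to 12
X moving scores +1; X passing scores -1

zugzwang((3,0), X) = False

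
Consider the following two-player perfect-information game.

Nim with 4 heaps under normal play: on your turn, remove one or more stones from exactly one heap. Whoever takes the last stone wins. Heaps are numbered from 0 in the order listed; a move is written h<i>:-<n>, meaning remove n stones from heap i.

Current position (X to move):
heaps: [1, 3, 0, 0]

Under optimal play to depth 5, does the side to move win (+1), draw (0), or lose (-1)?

value((1,3,0,0), X) = +1

ply 1, X at (1,3,0,0) | h0:-1=-1→(0,3,0,0); h1:-1=-1→(1,2,0,0); h1:-2=+1→(1,1,0,0)*; h1:-3=-1→(1,0,0,0)
ply 2, O at (1,1,0,0) | h0:-1=-1→(0,1,0,0)*; h1:-1=-1→(1,0,0,0)
ply 3, X at (0,1,0,0) | h1:-1=+1→(0,0,0,0)*
ply 4: (0,0,0,0) is terminal -1 (O); from (1,3,0,0) depth 5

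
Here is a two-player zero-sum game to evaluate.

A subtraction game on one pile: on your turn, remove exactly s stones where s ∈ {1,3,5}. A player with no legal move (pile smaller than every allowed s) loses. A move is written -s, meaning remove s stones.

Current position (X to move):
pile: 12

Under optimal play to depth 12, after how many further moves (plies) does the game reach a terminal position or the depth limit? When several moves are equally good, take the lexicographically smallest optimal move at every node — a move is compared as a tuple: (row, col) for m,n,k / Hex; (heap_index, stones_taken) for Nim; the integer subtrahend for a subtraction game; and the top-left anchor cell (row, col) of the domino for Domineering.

p1 X@[12]: -1[11]-1* -3[9]-1 -5[7]-1
p2 O@[11]: -1[10]+1* -3[8]+1 -5[6]+1
p3 X@[10]: -1[9]-1* -3[7]-1 -5[5]-1
p4 O@[9]: -1[8]+1* -3[6]+1 -5[4]+1
p5 X@[8]: -1[7]-1* -3[5]-1 -5[3]-1
p6 O@[7]: -1[6]+1* -3[4]+1 -5[2]+1
p7 X@[6]: -1[5]-1* -3[3]-1 -5[1]-1
p8 O@[5]: -1[4]+1* -3[2]+1 -5[0]+1
p9 X@[4]: -1[3]-1* -3[1]-1
p10 O@[3]: -1[2]+1* -3[0]+1
p11 X@[2]: -1[1]-1*
p12 O@[1]: -1[0]+1*
p13 X@[0] terminal -1; root [12] d12

PV length from [12]: 12 plies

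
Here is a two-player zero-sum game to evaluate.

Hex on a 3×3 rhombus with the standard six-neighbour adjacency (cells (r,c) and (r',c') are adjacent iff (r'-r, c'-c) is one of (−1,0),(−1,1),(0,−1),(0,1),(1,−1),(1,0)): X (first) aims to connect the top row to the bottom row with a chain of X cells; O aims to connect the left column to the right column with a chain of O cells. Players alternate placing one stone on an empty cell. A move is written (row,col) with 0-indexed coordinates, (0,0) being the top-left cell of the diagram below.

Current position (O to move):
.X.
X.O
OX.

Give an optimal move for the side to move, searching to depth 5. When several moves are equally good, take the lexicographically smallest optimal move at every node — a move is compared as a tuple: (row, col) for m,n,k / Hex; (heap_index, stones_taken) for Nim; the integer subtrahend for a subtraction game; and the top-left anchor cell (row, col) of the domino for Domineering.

O's best at [.X./X.O/OX.]: (1,1)

p1 O@[.X./X.O/OX.]: (0,0)[OX./X.O/OX.]-1 (0,2)[.XO/X.O/OX.]-1 (1,1)[.X./XOO/OX.]+1* (2,2)[.X./X.O/OXO]-1
p2 X@[.X./XOO/OX.] terminal -1; root [.X./X.O/OX.] d5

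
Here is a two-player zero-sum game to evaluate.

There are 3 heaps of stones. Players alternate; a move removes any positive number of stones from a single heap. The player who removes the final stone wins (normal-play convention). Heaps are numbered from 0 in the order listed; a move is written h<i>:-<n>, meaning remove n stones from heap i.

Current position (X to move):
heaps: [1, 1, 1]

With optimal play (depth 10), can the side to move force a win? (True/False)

X winning at [(1,1,1)]: True

ply 1, X at (1,1,1) | h0:-1=+1→(0,1,1)*; h1:-1=+1→(1,0,1); h2:-1=+1→(1,1,0)
ply 2, O at (0,1,1) | h1:-1=-1→(0,0,1)*; h2:-1=-1→(0,1,0)
ply 3, X at (0,0,1) | h2:-1=+1→(0,0,0)*
ply 4: (0,0,0) is terminal -1 (O); from (1,1,1) depth 10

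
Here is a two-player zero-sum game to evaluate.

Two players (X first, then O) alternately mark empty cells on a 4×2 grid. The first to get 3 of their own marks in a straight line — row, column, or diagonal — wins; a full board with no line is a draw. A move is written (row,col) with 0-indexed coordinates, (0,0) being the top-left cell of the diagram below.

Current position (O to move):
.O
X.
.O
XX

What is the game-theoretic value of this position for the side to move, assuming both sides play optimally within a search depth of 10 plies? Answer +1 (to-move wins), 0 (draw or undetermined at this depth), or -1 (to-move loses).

[.O/X./.O/XX] O move#1: (0,0):-1/OO/X./.O/XX, (1,1):+1/.O/XO/.O/XX*, (2,0):+0/.O/X./OO/XX
[.O/XO/.O/XX] end (terminal -1, X#2); searched .O/X./.O/XX to 10

value(.O/X./.O/XX, O) = +1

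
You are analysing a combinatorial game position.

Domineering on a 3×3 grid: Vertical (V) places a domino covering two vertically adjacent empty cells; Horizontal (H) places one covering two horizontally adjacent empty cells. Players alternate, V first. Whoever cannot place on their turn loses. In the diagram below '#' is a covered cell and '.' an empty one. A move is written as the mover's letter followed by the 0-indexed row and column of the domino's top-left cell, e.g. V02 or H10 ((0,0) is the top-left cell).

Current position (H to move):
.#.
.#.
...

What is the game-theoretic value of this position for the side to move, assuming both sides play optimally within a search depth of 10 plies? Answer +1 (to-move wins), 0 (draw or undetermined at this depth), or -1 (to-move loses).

p1 H@[.#./.#./...]: H20[.#./.#./##.]-1* H21[.#./.#./.##]-1
p2 V@[.#./.#./##.]: V00[##./##./##.]+1* V02[.##/.##/##.]+1 V12[.#./.##/###]+1
p3 H@[##./##./##.] terminal -1; root [.#./.#./...] d10

value(.#./.#./..., H) = -1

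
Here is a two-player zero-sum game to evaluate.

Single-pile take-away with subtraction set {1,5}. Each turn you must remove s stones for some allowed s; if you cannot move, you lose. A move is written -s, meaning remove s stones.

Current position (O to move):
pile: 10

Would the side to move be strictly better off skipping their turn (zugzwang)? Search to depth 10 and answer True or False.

[10] O move#1: -1:-1/9*, -5:-1/5
[9] X move#2: -1:+1/8*, -5:+1/4
[8] O move#3: -1:-1/7*, -5:-1/3
[7] X move#4: -1:+1/6*, -5:+1/2
[6] O move#5: -1:-1/5*, -5:-1/1
[5] X move#6: -1:+1/4*, -5:+1/0
[4] O move#7: -1:-1/3*
[3] X move#8: -1:+1/2*
[2] O move#9: -1:-1/1*
[1] X move#10: -1:+1/0*
[0] end (terminal -1, O#11); searched 10 to 10
pass branch (X moves first from the same position):
  | [10] X move#1: -1:-1/9*, -5:-1/5
  | [9] O move#2: -1:+1/8*, -5:+1/4
  | [8] X move#3: -1:-1/7*, -5:-1/3
  | [7] O move#4: -1:+1/6*, -5:+1/2
  | [6] X move#5: -1:-1/5*, -5:-1/1
  | [5] O move#6: -1:+1/4*, -5:+1/0
  | [4] X move#7: -1:-1/3*
  | [3] O move#8: -1:+1/2*
  | [2] X move#9: -1:-1/1*
  | [1] O move#10: -1:+1/0*
  | [0] end (terminal -1, X#11); searched 10 to 10
O moving scores -1; O passing scores +1

zugzwang(10, O) = True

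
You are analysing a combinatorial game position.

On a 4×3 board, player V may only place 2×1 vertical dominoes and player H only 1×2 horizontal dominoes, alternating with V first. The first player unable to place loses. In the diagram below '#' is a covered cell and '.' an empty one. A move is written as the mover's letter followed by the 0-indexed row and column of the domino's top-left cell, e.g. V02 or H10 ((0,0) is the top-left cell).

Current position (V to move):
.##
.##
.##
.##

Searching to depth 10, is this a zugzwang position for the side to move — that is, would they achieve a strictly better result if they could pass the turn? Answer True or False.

[.##/.##/.##/.##] V move#1: V00:+1/###/###/.##/.##*, V10:+1/.##/###/###/.##, V20:+1/.##/.##/###/###
[###/###/.##/.##] end (terminal -1, H#2); searched .##/.##/.##/.## to 10
pass branch (H moves first from the same position):
  | [.##/.##/.##/.##] end (terminal -1, H#1); searched .##/.##/.##/.## to 10
V moving scores +1; V passing scores +1

zugzwang(.##/.##/.##/.##, V) = False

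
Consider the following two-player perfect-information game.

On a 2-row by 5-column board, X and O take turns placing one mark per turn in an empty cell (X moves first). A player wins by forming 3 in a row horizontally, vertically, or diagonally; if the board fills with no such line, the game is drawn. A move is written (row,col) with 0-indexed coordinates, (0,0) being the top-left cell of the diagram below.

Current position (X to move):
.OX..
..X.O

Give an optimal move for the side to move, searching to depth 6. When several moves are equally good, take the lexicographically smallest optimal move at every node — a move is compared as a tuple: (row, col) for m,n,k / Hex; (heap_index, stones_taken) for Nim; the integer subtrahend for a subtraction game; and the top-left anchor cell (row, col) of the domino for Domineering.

ply 1, X at .OX../..X.O | (0,0)=+0→XOX../..X.O; (0,3)=+1→.OXX./..X.O*; (0,4)=+1→.OX.X/..X.O; (1,0)=+0→.OX../X.X.O; (1,1)=+1→.OX../.XX.O; (1,3)=+0→.OX../..XXO
ply 2, O at .OXX./..X.O | (0,0)=-1→OOXX./..X.O*; (0,4)=-1→.OXXO/..X.O; (1,0)=-1→.OXX./O.X.O; (1,1)=-1→.OXX./.OX.O; (1,3)=-1→.OXX./..XOO
ply 3, X at OOXX./..X.O | (0,4)=+1→OOXXX/..X.O*; (1,0)=+1→OOXX./X.X.O; (1,1)=+1→OOXX./.XX.O; (1,3)=+1→OOXX./..XXO
ply 4: OOXXX/..X.O is terminal -1 (O); from .OX../..X.O depth 6

X's best at [.OX../..X.O]: (0,3)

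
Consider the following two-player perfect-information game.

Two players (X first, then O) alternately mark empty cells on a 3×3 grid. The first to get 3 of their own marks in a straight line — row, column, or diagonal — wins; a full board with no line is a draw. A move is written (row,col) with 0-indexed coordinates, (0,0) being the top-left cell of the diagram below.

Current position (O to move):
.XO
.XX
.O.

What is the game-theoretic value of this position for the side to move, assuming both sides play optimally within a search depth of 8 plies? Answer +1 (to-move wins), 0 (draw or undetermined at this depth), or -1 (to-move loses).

p1 O@[.XO/.XX/.O.]: (0,0)[OXO/.XX/.O.]-1 (1,0)[.XO/OXX/.O.]+0* (2,0)[.XO/.XX/OO.]-1 (2,2)[.XO/.XX/.OO]-1
p2 X@[.XO/OXX/.O.]: (0,0)[XXO/OXX/.O.]+0* (2,0)[.XO/OXX/XO.]+0 (2,2)[.XO/OXX/.OX]+0
p3 O@[XXO/OXX/.O.]: (2,0)[XXO/OXX/OO.]-1 (2,2)[XXO/OXX/.OO]+0*
p4 X@[XXO/OXX/.OO]: (2,0)[XXO/OXX/XOO]+0*
p5 O@[XXO/OXX/XOO] terminal +0; root [.XO/.XX/.O.] d8

value(.XO/.XX/.O., O) = 0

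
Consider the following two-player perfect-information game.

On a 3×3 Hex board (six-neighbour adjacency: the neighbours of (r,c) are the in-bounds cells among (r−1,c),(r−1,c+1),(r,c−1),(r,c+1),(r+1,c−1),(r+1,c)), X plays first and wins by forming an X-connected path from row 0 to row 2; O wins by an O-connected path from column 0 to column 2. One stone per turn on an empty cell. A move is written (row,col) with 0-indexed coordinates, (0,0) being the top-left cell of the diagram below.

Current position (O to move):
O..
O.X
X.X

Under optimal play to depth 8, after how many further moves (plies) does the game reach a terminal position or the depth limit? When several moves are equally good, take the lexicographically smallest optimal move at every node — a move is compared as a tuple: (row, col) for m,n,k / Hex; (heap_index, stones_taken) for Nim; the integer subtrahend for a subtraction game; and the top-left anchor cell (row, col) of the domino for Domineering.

ply 1, O at O../O.X/X.X | (0,1)=-1→OO./O.X/X.X; (0,2)=+1→O.O/O.X/X.X*; (1,1)=-1→O../OOX/X.X; (2,1)=-1→O../O.X/XOX
ply 2, X at O.O/O.X/X.X | (0,1)=-1→OXO/O.X/X.X*; (1,1)=-1→O.O/OXX/X.X; (2,1)=-1→O.O/O.X/XXX
ply 3, O at OXO/O.X/X.X | (1,1)=+1→OXO/OOX/X.X*; (2,1)=-1→OXO/O.X/XOX
ply 4: OXO/OOX/X.X is terminal -1 (X); from O../O.X/X.X depth 8

PV length from [O../O.X/X.X]: 3 plies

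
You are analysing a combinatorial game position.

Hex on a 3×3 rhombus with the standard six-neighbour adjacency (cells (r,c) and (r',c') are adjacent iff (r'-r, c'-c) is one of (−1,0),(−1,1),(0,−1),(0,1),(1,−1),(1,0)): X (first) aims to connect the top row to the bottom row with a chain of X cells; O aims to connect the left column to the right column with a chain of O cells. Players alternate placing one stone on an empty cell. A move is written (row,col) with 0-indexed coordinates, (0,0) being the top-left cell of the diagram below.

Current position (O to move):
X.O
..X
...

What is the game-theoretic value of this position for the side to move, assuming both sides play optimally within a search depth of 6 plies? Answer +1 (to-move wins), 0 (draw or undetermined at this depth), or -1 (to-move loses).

p1 O@[X.O/..X/...]: (0,1)[XOO/..X/...]-1 (1,0)[X.O/O.X/...]+1* (1,1)[X.O/.OX/...]+1 (2,0)[X.O/..X/O..]-1 (2,1)[X.O/..X/.O.]-1 (2,2)[X.O/..X/..O]-1
p2 X@[X.O/O.X/...]: (0,1)[XXO/O.X/...]-1* (1,1)[X.O/OXX/...]-1 (2,0)[X.O/O.X/X..]-1 (2,1)[X.O/O.X/.X.]-1 (2,2)[X.O/O.X/..X]-1
p3 O@[XXO/O.X/...]: (1,1)[XXO/OOX/...]+1* (2,0)[XXO/O.X/O..]-1 (2,1)[XXO/O.X/.O.]-1 (2,2)[XXO/O.X/..O]-1
p4 X@[XXO/OOX/...] terminal -1; root [X.O/..X/...] d6

value(X.O/..X/..., O) = +1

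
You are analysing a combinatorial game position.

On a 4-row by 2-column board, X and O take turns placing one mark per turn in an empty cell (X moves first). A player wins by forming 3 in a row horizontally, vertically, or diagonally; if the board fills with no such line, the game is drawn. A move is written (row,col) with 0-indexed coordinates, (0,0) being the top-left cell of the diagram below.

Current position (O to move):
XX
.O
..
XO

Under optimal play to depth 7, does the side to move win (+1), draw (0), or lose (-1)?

value(XX/.O/../XO, O) = +1

p1 O@[XX/.O/../XO]: (1,0)[XX/OO/../XO]+0 (2,0)[XX/.O/O./XO]+0 (2,1)[XX/.O/.O/XO]+1*
p2 X@[XX/.O/.O/XO] terminal -1; root [XX/.O/../XO] d7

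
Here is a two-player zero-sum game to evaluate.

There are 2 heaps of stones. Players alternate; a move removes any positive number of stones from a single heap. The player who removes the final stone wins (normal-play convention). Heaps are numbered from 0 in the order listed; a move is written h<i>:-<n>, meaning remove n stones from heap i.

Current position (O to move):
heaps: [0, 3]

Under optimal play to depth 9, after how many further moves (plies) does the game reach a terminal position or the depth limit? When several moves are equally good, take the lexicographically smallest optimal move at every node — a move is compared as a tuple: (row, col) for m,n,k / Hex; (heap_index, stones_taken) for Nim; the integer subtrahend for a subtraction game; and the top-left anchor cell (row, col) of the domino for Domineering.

ply 1, O at (0,3) | h1:-1=-1→(0,2); h1:-2=-1→(0,1); h1:-3=+1→(0,0)*
ply 2: (0,0) is terminal -1 (X); from (0,3) depth 9

PV length from [(0,3)]: 1 ply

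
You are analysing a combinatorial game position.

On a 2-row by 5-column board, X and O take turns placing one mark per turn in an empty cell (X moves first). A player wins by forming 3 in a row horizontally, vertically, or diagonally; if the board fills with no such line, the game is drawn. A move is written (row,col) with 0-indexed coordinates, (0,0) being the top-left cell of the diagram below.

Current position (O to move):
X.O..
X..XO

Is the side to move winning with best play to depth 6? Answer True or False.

[X.O../X..XO] O move#1: (0,1):+0/XOO../X..XO, (0,3):+1/X.OO./X..XO*, (0,4):+0/X.O.O/X..XO, (1,1):+0/X.O../XO.XO, (1,2):+0/X.O../X.OXO
[X.OO./X..XO] X move#2: (0,1):-1/XXOO./X..XO*, (0,4):-1/X.OOX/X..XO, (1,1):-1/X.OO./XX.XO, (1,2):-1/X.OO./X.XXO
[XXOO./X..XO] O move#3: (0,4):+1/XXOOO/X..XO*, (1,1):+0/XXOO./XO.XO, (1,2):+0/XXOO./X.OXO
[XXOOO/X..XO] end (terminal -1, X#4); searched X.O../X..XO to 6

O winning at [X.O../X..XO]: True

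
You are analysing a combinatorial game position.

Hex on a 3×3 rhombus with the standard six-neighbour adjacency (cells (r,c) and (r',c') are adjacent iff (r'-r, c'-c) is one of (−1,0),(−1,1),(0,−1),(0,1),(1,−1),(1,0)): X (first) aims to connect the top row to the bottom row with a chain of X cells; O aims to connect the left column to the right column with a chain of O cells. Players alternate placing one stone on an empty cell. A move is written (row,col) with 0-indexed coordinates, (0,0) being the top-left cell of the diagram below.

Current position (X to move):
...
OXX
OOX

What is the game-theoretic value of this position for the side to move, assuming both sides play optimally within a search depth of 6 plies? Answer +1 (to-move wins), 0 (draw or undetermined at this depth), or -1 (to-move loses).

value(.../OXX/OOX, X) = +1

[.../OXX/OOX] X move#1: (0,0):+1/X../OXX/OOX*, (0,1):+1/.X./OXX/OOX, (0,2):+1/..X/OXX/OOX
[X../OXX/OOX] O move#2: (0,1):-1/XO./OXX/OOX*, (0,2):-1/X.O/OXX/OOX
[XO./OXX/OOX] X move#3: (0,2):+1/XOX/OXX/OOX*
[XOX/OXX/OOX] end (terminal -1, O#4); searched .../OXX/OOX to 6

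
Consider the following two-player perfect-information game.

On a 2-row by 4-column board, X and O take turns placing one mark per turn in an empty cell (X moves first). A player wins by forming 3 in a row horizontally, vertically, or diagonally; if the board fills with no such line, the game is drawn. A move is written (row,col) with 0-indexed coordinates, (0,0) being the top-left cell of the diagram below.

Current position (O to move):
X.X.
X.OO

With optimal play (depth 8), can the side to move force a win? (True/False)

O winning at [X.X./X.OO]: True

[X.X./X.OO] O move#1: (0,1):+0/XOX./X.OO, (0,3):-1/X.XO/X.OO, (1,1):+1/X.X./XOOO*
[X.X./XOOO] end (terminal -1, X#2); searched X.X./X.OO to 8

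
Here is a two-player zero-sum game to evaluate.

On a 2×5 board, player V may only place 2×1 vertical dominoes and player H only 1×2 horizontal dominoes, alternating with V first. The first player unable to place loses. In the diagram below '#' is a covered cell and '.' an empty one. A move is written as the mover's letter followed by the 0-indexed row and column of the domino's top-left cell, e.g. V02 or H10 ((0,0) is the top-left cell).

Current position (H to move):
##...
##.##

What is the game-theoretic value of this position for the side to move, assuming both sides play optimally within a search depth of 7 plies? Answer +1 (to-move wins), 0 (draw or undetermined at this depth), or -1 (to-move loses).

value(##.../##.##, H) = +1

p1 H@[##.../##.##]: H02[####./##.##]+1* H03[##.##/##.##]-1
p2 V@[####./##.##] terminal -1; root [##.../##.##] d7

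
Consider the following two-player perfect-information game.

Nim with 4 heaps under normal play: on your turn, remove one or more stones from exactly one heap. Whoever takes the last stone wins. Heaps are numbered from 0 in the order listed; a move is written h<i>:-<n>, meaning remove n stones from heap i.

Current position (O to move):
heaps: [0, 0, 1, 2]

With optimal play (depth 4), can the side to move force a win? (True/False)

p1 O@[(0,0,1,2)]: h2:-1[(0,0,0,2)]-1 h3:-1[(0,0,1,1)]+1* h3:-2[(0,0,1,0)]-1
p2 X@[(0,0,1,1)]: h2:-1[(0,0,0,1)]-1* h3:-1[(0,0,1,0)]-1
p3 O@[(0,0,0,1)]: h3:-1[(0,0,0,0)]+1*
p4 X@[(0,0,0,0)] terminal -1; root [(0,0,1,2)] d4

O winning at [(0,0,1,2)]: True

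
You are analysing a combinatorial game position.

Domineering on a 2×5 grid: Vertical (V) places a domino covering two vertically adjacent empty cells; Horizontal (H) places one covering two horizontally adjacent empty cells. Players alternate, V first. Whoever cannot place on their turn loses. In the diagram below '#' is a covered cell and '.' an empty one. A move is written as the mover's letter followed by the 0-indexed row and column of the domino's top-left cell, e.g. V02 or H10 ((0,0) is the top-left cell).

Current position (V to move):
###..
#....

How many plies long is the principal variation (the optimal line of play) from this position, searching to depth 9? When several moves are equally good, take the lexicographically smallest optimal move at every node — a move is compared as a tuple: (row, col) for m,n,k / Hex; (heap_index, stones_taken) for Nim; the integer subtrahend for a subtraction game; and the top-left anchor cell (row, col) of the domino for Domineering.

PV length from [###../#....]: 3 plies

ply 1, V at ###../#.... | V03=+1→####./#..#.*; V04=-1→###.#/#...#
ply 2, H at ####./#..#. | H11=-1→####./####.*
ply 3, V at ####./####. | V04=+1→#####/#####*
ply 4: #####/##### is terminal -1 (H); from ###../#.... depth 9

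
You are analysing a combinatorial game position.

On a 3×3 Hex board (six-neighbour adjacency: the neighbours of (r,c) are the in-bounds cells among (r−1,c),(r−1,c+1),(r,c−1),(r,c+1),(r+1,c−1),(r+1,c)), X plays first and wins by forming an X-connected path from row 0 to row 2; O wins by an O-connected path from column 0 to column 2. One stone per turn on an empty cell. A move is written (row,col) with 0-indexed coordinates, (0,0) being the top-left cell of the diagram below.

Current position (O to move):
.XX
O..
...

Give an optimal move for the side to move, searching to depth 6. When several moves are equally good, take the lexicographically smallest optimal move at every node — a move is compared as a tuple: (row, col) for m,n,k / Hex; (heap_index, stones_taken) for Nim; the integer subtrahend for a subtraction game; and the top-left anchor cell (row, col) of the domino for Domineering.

O's best at [.XX/O../...]: (2,1)

p1 O@[.XX/O../...]: (0,0)[OXX/O../...]-1 (1,1)[.XX/OO./...]-1 (1,2)[.XX/O.O/...]-1 (2,0)[.XX/O../O..]-1 (2,1)[.XX/O../.O.]+1* (2,2)[.XX/O../..O]-1
p2 X@[.XX/O../.O.]: (0,0)[XXX/O../.O.]-1* (1,1)[.XX/OX./.O.]-1 (1,2)[.XX/O.X/.O.]-1 (2,0)[.XX/O../XO.]-1 (2,2)[.XX/O../.OX]-1
p3 O@[XXX/O../.O.]: (1,1)[XXX/OO./.O.]+1* (1,2)[XXX/O.O/.O.]+1 (2,0)[XXX/O../OO.]+1 (2,2)[XXX/O../.OO]+1
p4 X@[XXX/OO./.O.]: (1,2)[XXX/OOX/.O.]-1* (2,0)[XXX/OO./XO.]-1 (2,2)[XXX/OO./.OX]-1
p5 O@[XXX/OOX/.O.]: (2,0)[XXX/OOX/OO.]-1 (2,2)[XXX/OOX/.OO]+1*
p6 X@[XXX/OOX/.OO] terminal -1; root [.XX/O../...] d6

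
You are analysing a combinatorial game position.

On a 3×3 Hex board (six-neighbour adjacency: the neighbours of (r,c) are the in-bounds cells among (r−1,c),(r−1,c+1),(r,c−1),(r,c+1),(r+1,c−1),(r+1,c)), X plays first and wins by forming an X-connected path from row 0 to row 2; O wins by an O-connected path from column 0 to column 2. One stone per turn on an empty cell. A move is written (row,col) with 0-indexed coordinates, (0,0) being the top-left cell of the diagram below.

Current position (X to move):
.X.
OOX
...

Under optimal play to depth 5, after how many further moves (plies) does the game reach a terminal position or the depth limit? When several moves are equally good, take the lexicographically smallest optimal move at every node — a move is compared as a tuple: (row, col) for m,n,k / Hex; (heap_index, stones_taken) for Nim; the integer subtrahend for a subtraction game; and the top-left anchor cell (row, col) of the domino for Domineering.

[.X./OOX/...] X move#1: (0,0):-1/XX./OOX/..., (0,2):+1/.XX/OOX/...*, (2,0):-1/.X./OOX/X.., (2,1):-1/.X./OOX/.X., (2,2):-1/.X./OOX/..X
[.XX/OOX/...] O move#2: (0,0):-1/OXX/OOX/...*, (2,0):-1/.XX/OOX/O.., (2,1):-1/.XX/OOX/.O., (2,2):-1/.XX/OOX/..O
[OXX/OOX/...] X move#3: (2,0):+1/OXX/OOX/X..*, (2,1):+1/OXX/OOX/.X., (2,2):+1/OXX/OOX/..X
[OXX/OOX/X..] O move#4: (2,1):-1/OXX/OOX/XO.*, (2,2):-1/OXX/OOX/X.O
[OXX/OOX/XO.] X move#5: (2,2):+1/OXX/OOX/XOX*
[OXX/OOX/XOX] end (terminal -1, O#6); searched .X./OOX/... to 5

PV length from [.X./OOX/...]: 5 plies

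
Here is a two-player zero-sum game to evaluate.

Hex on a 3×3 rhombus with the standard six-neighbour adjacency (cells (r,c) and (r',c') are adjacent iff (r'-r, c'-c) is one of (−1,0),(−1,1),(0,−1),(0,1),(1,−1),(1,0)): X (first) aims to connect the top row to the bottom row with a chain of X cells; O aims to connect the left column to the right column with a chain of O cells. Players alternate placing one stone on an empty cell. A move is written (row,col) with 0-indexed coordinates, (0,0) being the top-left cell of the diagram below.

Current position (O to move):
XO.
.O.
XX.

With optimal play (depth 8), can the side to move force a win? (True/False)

p1 O@[XO./.O./XX.]: (0,2)[XOO/.O./XX.]-1 (1,0)[XO./OO./XX.]+1* (1,2)[XO./.OO/XX.]-1 (2,2)[XO./.O./XXO]-1
p2 X@[XO./OO./XX.]: (0,2)[XOX/OO./XX.]-1* (1,2)[XO./OOX/XX.]-1 (2,2)[XO./OO./XXX]-1
p3 O@[XOX/OO./XX.]: (1,2)[XOX/OOO/XX.]+1* (2,2)[XOX/OO./XXO]-1
p4 X@[XOX/OOO/XX.] terminal -1; root [XO./.O./XX.] d8

O winning at [XO./.O./XX.]: True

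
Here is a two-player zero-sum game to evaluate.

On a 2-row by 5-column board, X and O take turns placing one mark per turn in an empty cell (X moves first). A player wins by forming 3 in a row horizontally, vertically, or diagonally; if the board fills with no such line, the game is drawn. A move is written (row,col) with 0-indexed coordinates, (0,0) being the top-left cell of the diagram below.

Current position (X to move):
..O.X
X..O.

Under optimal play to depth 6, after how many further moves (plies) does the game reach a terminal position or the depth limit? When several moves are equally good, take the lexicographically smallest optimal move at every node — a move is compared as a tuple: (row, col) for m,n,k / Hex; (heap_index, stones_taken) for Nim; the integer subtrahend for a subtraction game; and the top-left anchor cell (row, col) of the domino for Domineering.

[..O.X/X..O.] X move#1: (0,0):-1/X.O.X/X..O., (0,1):-1/.XO.X/X..O., (0,3):-1/..OXX/X..O., (1,1):-1/..O.X/XX.O., (1,2):+0/..O.X/X.XO.*, (1,4):-1/..O.X/X..OX
[..O.X/X.XO.] O move#2: (0,0):-1/O.O.X/X.XO., (0,1):-1/.OO.X/X.XO., (0,3):-1/..OOX/X.XO., (1,1):+0/..O.X/XOXO.*, (1,4):-1/..O.X/X.XOO
[..O.X/XOXO.] X move#3: (0,0):+0/X.O.X/XOXO.*, (0,1):+0/.XO.X/XOXO., (0,3):+0/..OXX/XOXO., (1,4):-1/..O.X/XOXOX
[X.O.X/XOXO.] O move#4: (0,1):+0/XOO.X/XOXO.*, (0,3):+0/X.OOX/XOXO., (1,4):+0/X.O.X/XOXOO
[XOO.X/XOXO.] X move#5: (0,3):+0/XOOXX/XOXO.*, (1,4):-1/XOO.X/XOXOX
[XOOXX/XOXO.] O move#6: (1,4):+0/XOOXX/XOXOO*
[XOOXX/XOXOO] end (terminal +0, X#7); searched ..O.X/X..O. to 6

PV length from [..O.X/X..O.]: 6 plies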